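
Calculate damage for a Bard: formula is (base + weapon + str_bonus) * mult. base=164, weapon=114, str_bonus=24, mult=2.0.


Sum base + weapon + str = 164 + 114 + 24 = 302
Multiply by 2.0:
302 * 2.0 = 604.0

604.0 damage


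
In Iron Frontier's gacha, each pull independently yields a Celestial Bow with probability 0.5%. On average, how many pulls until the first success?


Expected pulls for a geometric distribution = 1/p = 100 / rate%
= 100 / 0.5
= 200.0

200.0 pulls


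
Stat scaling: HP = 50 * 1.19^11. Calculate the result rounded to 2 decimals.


value = base * growth^level
= 50 * 1.19^11
= 50 * 6.776674
= 338.83

338.83 HP


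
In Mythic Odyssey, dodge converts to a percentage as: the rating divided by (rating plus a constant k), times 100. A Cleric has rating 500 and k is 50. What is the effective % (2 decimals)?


effective% = rating / (rating + k) * 100
= 500 / (500 + 50) * 100
= 500 / 550 * 100
= 0.909091 * 100
= 90.91%

90.91%


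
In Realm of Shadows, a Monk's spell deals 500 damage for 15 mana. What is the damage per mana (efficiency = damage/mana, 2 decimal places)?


Efficiency = damage / mana
= 500 / 15
= 33.33

33.33 dmg/mana


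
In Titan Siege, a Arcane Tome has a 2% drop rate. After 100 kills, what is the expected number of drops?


Expected drops = kills * (drop_rate / 100)
= 100 * (2 / 100)
= 100 * 0.02
= 2.0

2.0 drops


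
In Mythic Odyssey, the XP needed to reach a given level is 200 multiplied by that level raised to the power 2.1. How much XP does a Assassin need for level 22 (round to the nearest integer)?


XP = 200 * level^2.1
Substitute level = 22:
XP = 200 * 22^2.1
= 200 * 659.3069
= 131861

131861 XP


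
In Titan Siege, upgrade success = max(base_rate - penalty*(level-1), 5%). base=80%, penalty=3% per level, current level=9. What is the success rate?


raw_rate = 80 - 3 * (9 - 1)
= 80 - 3 * 8
= 80 - 24
= 56
Apply floor: max(56, 5) = 56%

56%


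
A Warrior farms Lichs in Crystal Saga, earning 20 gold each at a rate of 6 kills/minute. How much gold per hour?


Gold per minute = 20 * 6 = 120
Gold per hour = 120 * 60 = 7200

7200 gold/hour


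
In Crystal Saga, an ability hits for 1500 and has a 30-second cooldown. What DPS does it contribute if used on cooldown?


DPS = damage / cooldown
= 1500 / 30
= 50.00

50.00 DPS


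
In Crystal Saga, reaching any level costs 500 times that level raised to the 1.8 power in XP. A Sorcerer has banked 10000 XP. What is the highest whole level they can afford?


XP = 500 * level^1.8, so level = (XP / 500)^(1/1.8)
= (10000 / 500)^(1/1.8)
= 20.0^0.5556
= 5.282
Floor: level = 5

level 5


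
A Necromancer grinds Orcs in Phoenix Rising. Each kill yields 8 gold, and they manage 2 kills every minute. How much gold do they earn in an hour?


Gold per minute = 8 * 2 = 16
Gold per hour = 16 * 60 = 960

960 gold/hour


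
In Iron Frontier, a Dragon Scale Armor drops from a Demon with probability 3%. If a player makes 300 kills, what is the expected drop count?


Expected drops = kills * (drop_rate / 100)
= 300 * (3 / 100)
= 300 * 0.03
= 9.0

9.0 drops


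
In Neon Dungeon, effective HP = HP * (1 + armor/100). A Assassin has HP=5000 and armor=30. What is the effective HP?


EHP = 5000 * (1 + 30/100)
= 5000 * (1 + 0.3)
= 5000 * 1.3
= 6500.0

6500.0 EHP


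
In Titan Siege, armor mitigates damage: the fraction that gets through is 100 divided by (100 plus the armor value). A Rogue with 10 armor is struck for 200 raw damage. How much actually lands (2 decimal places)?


actual = 200 * 100 / (100 + 10)
= 200 * 100 / 110
= 20000 / 110
= 181.82

181.82 damage


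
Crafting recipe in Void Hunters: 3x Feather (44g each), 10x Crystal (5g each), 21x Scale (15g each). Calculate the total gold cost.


Cost breakdown:
  Feather: 3 * 44 = 132
  Crystal: 10 * 5 = 50
  Scale: 21 * 15 = 315
Total = 132 + 50 + 315 = 497

497 gold


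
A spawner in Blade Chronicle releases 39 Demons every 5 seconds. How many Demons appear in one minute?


Spawns per minute = count * (60 / interval)
= 39 * (60 / 5)
= 39 * 12.0
= 468.0

468.0 per minute


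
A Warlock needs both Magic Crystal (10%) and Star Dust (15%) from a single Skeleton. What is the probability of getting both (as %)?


For independent events, P(both) = P(A) * P(B)
= 10% * 15%
= 150 / 100 %
= 1.5%

1.5%


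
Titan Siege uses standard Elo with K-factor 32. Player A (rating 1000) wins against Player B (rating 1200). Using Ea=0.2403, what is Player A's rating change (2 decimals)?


Elo update: delta = K * (S - Ea), where S = 1 (wins)
S - Ea = 1 - 0.2403 = 0.7597
Rating change = 32 * 0.7597
= 24.31

24.31 rating points


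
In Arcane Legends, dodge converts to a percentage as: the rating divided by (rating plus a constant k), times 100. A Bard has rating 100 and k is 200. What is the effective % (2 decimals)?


effective% = rating / (rating + k) * 100
= 100 / (100 + 200) * 100
= 100 / 300 * 100
= 0.333333 * 100
= 33.33%

33.33%


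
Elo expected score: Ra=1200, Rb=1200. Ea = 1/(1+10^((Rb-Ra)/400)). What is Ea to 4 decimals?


Elo expected score: Ea = 1/(1 + 10^((Rb-Ra)/400))
Rb - Ra = 1200 - 1200 = 0
(Rb-Ra)/400 = 0/400 = 0.0
10^0.0 = 1.0
Ea = 1/(1 + 1.0) = 1/2.0 = 0.5000

0.5000


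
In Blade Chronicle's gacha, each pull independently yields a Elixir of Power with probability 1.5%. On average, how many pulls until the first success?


Expected pulls for a geometric distribution = 1/p = 100 / rate%
= 100 / 1.5
= 66.67

66.67 pulls


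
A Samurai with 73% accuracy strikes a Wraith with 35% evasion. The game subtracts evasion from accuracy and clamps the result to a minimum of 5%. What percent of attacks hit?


accuracy - evasion = 73 - 35 = 38
Apply floor: max(38, 5) = 38
Hit chance = 38%

38%


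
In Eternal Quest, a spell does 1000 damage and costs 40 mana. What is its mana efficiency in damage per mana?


Efficiency = damage / mana
= 1000 / 40
= 25.00

25.00 dmg/mana


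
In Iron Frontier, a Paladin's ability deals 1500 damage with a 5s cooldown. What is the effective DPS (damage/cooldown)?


DPS = damage / cooldown
= 1500 / 5
= 300.00

300.00 DPS


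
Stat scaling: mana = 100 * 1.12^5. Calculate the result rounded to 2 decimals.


value = base * growth^level
= 100 * 1.12^5
= 100 * 1.762342
= 176.23

176.23 mana


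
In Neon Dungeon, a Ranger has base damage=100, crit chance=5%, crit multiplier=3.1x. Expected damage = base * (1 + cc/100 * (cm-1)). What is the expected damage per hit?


E[dmg] = base * (1 + crit_chance * (crit_mult - 1))
cc as decimal = 5/100 = 0.05
cm - 1 = 3.1 - 1 = 2.1
Bonus factor = 0.05 * 2.1 = 0.105
Total multiplier = 1 + 0.105 = 1.105
Expected damage = 100 * 1.105 = 110.50

110.50 damage


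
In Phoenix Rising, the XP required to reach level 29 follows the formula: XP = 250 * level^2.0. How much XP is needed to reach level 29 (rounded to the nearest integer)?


XP = 250 * level^2.0
Substitute level = 29:
XP = 250 * 29^2.0
= 250 * 841.0
= 210250

210250 XP


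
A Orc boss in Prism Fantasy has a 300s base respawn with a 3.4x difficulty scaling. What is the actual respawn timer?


Respawn time = base * multiplier
= 300 * 3.4
= 1020.0 seconds

1020.0 seconds


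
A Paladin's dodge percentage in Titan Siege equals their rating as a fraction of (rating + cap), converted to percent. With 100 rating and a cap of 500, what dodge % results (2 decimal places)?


dodge% = 100 / (100 + 500) * 100
= 100 / 600 * 100
= 0.166667 * 100
= 16.67%

16.67%


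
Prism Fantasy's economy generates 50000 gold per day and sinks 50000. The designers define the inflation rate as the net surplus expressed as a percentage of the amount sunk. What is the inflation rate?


Net gold = 50000 - 50000 = 0
Inflation rate = net / sunk * 100 = 0 / 50000 * 100
= 0.0 * 100
= 0.00%

0.00%


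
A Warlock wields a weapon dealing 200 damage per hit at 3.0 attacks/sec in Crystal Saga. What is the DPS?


DPS = damage * attack_speed
= 200 * 3.0
= 600.0

600.0 DPS


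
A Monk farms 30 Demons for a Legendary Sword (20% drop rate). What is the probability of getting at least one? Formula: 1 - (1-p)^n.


P(at least one) = 1 - P(none) = 1 - (1-p)^n
p = 20/100 = 0.2
1 - p = 0.8
(1 - p)^30 = 0.8^30 = 0.001238
P(at least one) = 1 - 0.001238 = 0.9988

0.9988


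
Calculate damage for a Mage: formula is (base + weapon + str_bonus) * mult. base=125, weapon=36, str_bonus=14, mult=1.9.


Sum base + weapon + str = 125 + 36 + 14 = 175
Multiply by 1.9:
175 * 1.9 = 332.5

332.5 damage


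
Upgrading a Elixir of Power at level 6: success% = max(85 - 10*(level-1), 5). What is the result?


raw_rate = 85 - 10 * (6 - 1)
= 85 - 10 * 5
= 85 - 50
= 35
Apply floor: max(35, 5) = 35%

35%


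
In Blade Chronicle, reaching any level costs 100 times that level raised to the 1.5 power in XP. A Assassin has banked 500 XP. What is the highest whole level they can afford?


XP = 100 * level^1.5, so level = (XP / 100)^(1/1.5)
= (500 / 100)^(1/1.5)
= 5.0^0.6667
= 2.924
Floor: level = 2

level 2


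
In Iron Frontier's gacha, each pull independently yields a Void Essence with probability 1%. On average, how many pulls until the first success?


Expected pulls for a geometric distribution = 1/p = 100 / rate%
= 100 / 1
= 100.0

100.0 pulls


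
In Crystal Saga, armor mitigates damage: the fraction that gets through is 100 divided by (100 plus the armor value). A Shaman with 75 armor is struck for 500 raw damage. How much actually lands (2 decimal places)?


actual = 500 * 100 / (100 + 75)
= 500 * 100 / 175
= 50000 / 175
= 285.71

285.71 damage


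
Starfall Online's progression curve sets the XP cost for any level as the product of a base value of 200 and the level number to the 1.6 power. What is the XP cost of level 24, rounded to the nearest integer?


XP = 200 * level^1.6
Substitute level = 24:
XP = 200 * 24^1.6
= 200 * 161.5615
= 32312

32312 XP


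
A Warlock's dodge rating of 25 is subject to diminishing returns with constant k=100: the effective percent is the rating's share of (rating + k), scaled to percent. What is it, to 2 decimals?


effective% = rating / (rating + k) * 100
= 25 / (25 + 100) * 100
= 25 / 125 * 100
= 0.2 * 100
= 20.00%

20.00%


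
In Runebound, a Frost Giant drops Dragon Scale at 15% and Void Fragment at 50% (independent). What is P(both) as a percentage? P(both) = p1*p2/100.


For independent events, P(both) = P(A) * P(B)
= 15% * 50%
= 750 / 100 %
= 7.5%

7.5%


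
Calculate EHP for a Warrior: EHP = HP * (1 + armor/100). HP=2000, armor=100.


EHP = 2000 * (1 + 100/100)
= 2000 * (1 + 1.0)
= 2000 * 2.0
= 4000.0

4000.0 EHP


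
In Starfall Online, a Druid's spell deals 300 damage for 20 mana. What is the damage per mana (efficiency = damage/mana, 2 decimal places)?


Efficiency = damage / mana
= 300 / 20
= 15.00

15.00 dmg/mana


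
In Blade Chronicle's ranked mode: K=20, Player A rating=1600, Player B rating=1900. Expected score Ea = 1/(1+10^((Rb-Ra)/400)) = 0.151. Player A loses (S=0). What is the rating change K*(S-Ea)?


Elo update: delta = K * (S - Ea), where S = 0 (loses)
S - Ea = 0 - 0.151 = -0.151
Rating change = 20 * -0.151
= -3.02

-3.02 rating points


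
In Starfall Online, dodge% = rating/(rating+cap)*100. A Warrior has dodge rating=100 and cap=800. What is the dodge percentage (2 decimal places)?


dodge% = 100 / (100 + 800) * 100
= 100 / 900 * 100
= 0.111111 * 100
= 11.11%

11.11%


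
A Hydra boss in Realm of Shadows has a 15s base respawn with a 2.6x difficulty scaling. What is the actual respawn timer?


Respawn time = base * multiplier
= 15 * 2.6
= 39.0 seconds

39.0 seconds


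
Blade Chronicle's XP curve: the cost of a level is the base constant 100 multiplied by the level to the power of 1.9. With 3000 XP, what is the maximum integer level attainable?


XP = 100 * level^1.9, so level = (XP / 100)^(1/1.9)
= (3000 / 100)^(1/1.9)
= 30.0^0.5263
= 5.9901
Floor: level = 5

level 5


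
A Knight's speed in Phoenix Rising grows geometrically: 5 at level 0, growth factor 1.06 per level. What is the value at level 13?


value = base * growth^level
= 5 * 1.06^13
= 5 * 2.132928
= 10.66

10.66 speed


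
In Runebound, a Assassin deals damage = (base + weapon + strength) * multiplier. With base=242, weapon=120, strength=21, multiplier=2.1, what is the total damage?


Sum base + weapon + str = 242 + 120 + 21 = 383
Multiply by 2.1:
383 * 2.1 = 804.3

804.3 damage


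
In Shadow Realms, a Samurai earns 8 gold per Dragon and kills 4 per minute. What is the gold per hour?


Gold per minute = 8 * 4 = 32
Gold per hour = 32 * 60 = 1920

1920 gold/hour


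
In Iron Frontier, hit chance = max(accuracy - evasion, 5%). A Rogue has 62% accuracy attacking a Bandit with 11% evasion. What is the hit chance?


accuracy - evasion = 62 - 11 = 51
Apply floor: max(51, 5) = 51
Hit chance = 51%

51%


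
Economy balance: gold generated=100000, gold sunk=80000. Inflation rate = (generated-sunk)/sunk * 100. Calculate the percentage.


Net gold = 100000 - 80000 = 20000
Inflation rate = net / sunk * 100 = 20000 / 80000 * 100
= 0.25 * 100
= 25.00%

25.00%


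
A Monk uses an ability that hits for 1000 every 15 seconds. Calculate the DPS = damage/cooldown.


DPS = damage / cooldown
= 1000 / 15
= 66.67

66.67 DPS


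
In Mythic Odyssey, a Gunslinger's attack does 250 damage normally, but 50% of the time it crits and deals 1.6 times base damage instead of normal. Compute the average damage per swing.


E[dmg] = base * (1 + crit_chance * (crit_mult - 1))
cc as decimal = 50/100 = 0.5
cm - 1 = 1.6 - 1 = 0.6
Bonus factor = 0.5 * 0.6 = 0.3
Total multiplier = 1 + 0.3 = 1.3
Expected damage = 250 * 1.3 = 325.00

325.00 damage


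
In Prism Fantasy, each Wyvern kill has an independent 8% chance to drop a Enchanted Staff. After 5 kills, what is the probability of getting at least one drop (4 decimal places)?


P(at least one) = 1 - P(none) = 1 - (1-p)^n
p = 8/100 = 0.08
1 - p = 0.92
(1 - p)^5 = 0.92^5 = 0.659082
P(at least one) = 1 - 0.659082 = 0.3409

0.3409


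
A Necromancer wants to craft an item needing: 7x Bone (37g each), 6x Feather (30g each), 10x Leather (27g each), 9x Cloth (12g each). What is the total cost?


Cost breakdown:
  Bone: 7 * 37 = 259
  Feather: 6 * 30 = 180
  Leather: 10 * 27 = 270
  Cloth: 9 * 12 = 108
Total = 259 + 180 + 270 + 108 = 817

817 gold


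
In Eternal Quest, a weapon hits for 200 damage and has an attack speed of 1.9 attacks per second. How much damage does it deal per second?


DPS = damage * attack_speed
= 200 * 1.9
= 380.0

380.0 DPS


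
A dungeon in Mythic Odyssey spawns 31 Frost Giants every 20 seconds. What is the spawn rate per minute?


Spawns per minute = count * (60 / interval)
= 31 * (60 / 20)
= 31 * 3.0
= 93.0

93.0 per minute


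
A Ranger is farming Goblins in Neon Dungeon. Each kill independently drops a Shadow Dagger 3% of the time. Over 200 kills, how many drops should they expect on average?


Expected drops = kills * (drop_rate / 100)
= 200 * (3 / 100)
= 200 * 0.03
= 6.0

6.0 drops


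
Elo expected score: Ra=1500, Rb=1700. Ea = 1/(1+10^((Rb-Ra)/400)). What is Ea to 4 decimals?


Elo expected score: Ea = 1/(1 + 10^((Rb-Ra)/400))
Rb - Ra = 1700 - 1500 = 200
(Rb-Ra)/400 = 200/400 = 0.5
10^0.5 = 3.162278
Ea = 1/(1 + 3.162278) = 1/4.162278 = 0.2403

0.2403


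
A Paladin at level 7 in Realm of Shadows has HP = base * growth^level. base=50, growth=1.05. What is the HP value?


value = base * growth^level
= 50 * 1.05^7
= 50 * 1.4071
= 70.36

70.36 HP


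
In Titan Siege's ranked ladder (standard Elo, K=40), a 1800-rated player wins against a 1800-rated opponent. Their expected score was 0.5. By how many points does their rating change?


Elo update: delta = K * (S - Ea), where S = 1 (wins)
S - Ea = 1 - 0.5 = 0.5
Rating change = 40 * 0.5
= 20.00

20.00 rating points


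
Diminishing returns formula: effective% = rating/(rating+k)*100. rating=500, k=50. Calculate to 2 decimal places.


effective% = rating / (rating + k) * 100
= 500 / (500 + 50) * 100
= 500 / 550 * 100
= 0.909091 * 100
= 90.91%

90.91%


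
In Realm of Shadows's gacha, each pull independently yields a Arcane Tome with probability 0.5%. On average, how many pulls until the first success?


Expected pulls for a geometric distribution = 1/p = 100 / rate%
= 100 / 0.5
= 200.0

200.0 pulls


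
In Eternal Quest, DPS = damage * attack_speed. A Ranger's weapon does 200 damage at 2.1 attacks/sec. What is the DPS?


DPS = damage * attack_speed
= 200 * 2.1
= 420.0

420.0 DPS


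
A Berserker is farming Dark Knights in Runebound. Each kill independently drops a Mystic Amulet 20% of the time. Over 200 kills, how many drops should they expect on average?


Expected drops = kills * (drop_rate / 100)
= 200 * (20 / 100)
= 200 * 0.2
= 40.0

40.0 drops


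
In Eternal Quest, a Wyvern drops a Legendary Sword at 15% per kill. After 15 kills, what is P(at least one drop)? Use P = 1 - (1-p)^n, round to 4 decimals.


P(at least one) = 1 - P(none) = 1 - (1-p)^n
p = 15/100 = 0.15
1 - p = 0.85
(1 - p)^15 = 0.85^15 = 0.087354
P(at least one) = 1 - 0.087354 = 0.9126

0.9126


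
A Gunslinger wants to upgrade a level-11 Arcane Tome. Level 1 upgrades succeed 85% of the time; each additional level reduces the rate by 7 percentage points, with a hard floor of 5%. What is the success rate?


raw_rate = 85 - 7 * (11 - 1)
= 85 - 7 * 10
= 85 - 70
= 15
Apply floor: max(15, 5) = 15%

15%


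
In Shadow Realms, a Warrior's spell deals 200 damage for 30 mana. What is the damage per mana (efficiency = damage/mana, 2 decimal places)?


Efficiency = damage / mana
= 200 / 30
= 6.67

6.67 dmg/mana


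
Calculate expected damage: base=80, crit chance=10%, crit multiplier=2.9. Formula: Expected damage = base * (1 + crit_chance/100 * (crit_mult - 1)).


E[dmg] = base * (1 + crit_chance * (crit_mult - 1))
cc as decimal = 10/100 = 0.1
cm - 1 = 2.9 - 1 = 1.9
Bonus factor = 0.1 * 1.9 = 0.19
Total multiplier = 1 + 0.19 = 1.19
Expected damage = 80 * 1.19 = 95.20

95.20 damage


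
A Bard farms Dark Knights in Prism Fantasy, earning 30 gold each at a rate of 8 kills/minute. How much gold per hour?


Gold per minute = 30 * 8 = 240
Gold per hour = 240 * 60 = 14400

14400 gold/hour


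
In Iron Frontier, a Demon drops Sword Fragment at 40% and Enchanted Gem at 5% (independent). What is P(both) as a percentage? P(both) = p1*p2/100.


For independent events, P(both) = P(A) * P(B)
= 40% * 5%
= 200 / 100 %
= 2.0%

2.0%


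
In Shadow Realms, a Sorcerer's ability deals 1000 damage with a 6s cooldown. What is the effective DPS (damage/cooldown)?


DPS = damage / cooldown
= 1000 / 6
= 166.67

166.67 DPS


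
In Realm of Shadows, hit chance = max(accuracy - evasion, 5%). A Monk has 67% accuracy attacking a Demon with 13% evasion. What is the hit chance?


accuracy - evasion = 67 - 13 = 54
Apply floor: max(54, 5) = 54
Hit chance = 54%

54%


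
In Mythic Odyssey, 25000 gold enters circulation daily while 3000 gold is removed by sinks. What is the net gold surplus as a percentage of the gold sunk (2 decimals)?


Net gold = 25000 - 3000 = 22000
Inflation rate = net / sunk * 100 = 22000 / 3000 * 100
= 7.333333 * 100
= 733.33%

733.33%


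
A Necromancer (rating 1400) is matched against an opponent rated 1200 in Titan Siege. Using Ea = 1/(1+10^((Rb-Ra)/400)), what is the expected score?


Elo expected score: Ea = 1/(1 + 10^((Rb-Ra)/400))
Rb - Ra = 1200 - 1400 = -200
(Rb-Ra)/400 = -200/400 = -0.5
10^-0.5 = 0.316228
Ea = 1/(1 + 0.316228) = 1/1.316228 = 0.7597

0.7597


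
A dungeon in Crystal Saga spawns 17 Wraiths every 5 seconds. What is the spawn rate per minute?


Spawns per minute = count * (60 / interval)
= 17 * (60 / 5)
= 17 * 12.0
= 204.0

204.0 per minute


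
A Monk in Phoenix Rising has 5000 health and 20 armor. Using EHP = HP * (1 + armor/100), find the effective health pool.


EHP = 5000 * (1 + 20/100)
= 5000 * (1 + 0.2)
= 5000 * 1.2
= 6000.0

6000.0 EHP


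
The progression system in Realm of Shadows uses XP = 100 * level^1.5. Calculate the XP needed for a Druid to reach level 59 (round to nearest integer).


XP = 100 * level^1.5
Substitute level = 59:
XP = 100 * 59^1.5
= 100 * 453.1876
= 45319

45319 XP


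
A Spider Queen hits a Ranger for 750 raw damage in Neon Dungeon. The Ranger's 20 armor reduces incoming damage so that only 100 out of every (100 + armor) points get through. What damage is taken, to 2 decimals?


actual = 750 * 100 / (100 + 20)
= 750 * 100 / 120
= 75000 / 120
= 625.00

625.00 damage


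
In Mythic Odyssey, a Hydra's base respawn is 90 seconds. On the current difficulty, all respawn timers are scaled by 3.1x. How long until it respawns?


Respawn time = base * multiplier
= 90 * 3.1
= 279.0 seconds

279.0 seconds


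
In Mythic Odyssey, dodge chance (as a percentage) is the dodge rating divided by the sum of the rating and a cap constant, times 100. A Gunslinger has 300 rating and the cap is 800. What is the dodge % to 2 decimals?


dodge% = 300 / (300 + 800) * 100
= 300 / 1100 * 100
= 0.272727 * 100
= 27.27%

27.27%


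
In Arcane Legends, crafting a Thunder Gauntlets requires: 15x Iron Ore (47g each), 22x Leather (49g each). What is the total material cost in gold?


Cost breakdown:
  Iron Ore: 15 * 47 = 705
  Leather: 22 * 49 = 1078
Total = 705 + 1078 = 1783

1783 gold


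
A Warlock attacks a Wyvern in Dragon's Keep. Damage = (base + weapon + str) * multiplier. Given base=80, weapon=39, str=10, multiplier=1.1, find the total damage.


Sum base + weapon + str = 80 + 39 + 10 = 129
Multiply by 1.1:
129 * 1.1 = 141.9

141.9 damage


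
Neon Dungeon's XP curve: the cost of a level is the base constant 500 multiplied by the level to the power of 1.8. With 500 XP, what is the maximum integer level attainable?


XP = 500 * level^1.8, so level = (XP / 500)^(1/1.8)
= (500 / 500)^(1/1.8)
= 1.0^0.5556
= 1.0
Floor: level = 1

level 1


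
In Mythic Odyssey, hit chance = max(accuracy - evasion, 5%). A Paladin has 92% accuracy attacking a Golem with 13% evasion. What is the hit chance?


accuracy - evasion = 92 - 13 = 79
Apply floor: max(79, 5) = 79
Hit chance = 79%

79%


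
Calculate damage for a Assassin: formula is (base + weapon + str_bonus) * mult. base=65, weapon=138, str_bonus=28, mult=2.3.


Sum base + weapon + str = 65 + 138 + 28 = 231
Multiply by 2.3:
231 * 2.3 = 531.3

531.3 damage


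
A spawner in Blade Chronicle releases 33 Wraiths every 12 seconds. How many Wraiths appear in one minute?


Spawns per minute = count * (60 / interval)
= 33 * (60 / 12)
= 33 * 5.0
= 165.0

165.0 per minute


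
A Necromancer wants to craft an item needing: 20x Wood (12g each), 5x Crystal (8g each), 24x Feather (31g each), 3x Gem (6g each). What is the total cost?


Cost breakdown:
  Wood: 20 * 12 = 240
  Crystal: 5 * 8 = 40
  Feather: 24 * 31 = 744
  Gem: 3 * 6 = 18
Total = 240 + 40 + 744 + 18 = 1042

1042 gold


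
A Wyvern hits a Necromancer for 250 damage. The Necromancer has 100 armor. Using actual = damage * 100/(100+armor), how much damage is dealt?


actual = 250 * 100 / (100 + 100)
= 250 * 100 / 200
= 25000 / 200
= 125.00

125.00 damage


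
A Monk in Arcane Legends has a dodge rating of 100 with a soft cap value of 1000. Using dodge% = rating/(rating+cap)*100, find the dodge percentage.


dodge% = 100 / (100 + 1000) * 100
= 100 / 1100 * 100
= 0.090909 * 100
= 9.09%

9.09%


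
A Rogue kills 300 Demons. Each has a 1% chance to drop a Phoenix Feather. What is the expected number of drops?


Expected drops = kills * (drop_rate / 100)
= 300 * (1 / 100)
= 300 * 0.01
= 3.0

3.0 drops


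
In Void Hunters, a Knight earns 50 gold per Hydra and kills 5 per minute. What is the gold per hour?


Gold per minute = 50 * 5 = 250
Gold per hour = 250 * 60 = 15000

15000 gold/hour


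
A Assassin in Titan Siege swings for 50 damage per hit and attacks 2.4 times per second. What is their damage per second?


DPS = damage * attack_speed
= 50 * 2.4
= 120.0

120.0 DPS


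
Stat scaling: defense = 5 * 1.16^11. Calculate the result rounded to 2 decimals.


value = base * growth^level
= 5 * 1.16^11
= 5 * 5.117265
= 25.59

25.59 defense


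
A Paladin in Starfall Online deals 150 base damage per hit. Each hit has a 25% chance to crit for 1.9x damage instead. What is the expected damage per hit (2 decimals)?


E[dmg] = base * (1 + crit_chance * (crit_mult - 1))
cc as decimal = 25/100 = 0.25
cm - 1 = 1.9 - 1 = 0.9
Bonus factor = 0.25 * 0.9 = 0.225
Total multiplier = 1 + 0.225 = 1.225
Expected damage = 150 * 1.225 = 183.75

183.75 damage


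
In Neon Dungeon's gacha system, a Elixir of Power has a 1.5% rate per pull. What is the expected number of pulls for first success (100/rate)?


Expected pulls for a geometric distribution = 1/p = 100 / rate%
= 100 / 1.5
= 66.67

66.67 pulls


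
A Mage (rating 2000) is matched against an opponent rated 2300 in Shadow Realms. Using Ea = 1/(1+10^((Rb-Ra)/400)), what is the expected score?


Elo expected score: Ea = 1/(1 + 10^((Rb-Ra)/400))
Rb - Ra = 2300 - 2000 = 300
(Rb-Ra)/400 = 300/400 = 0.75
10^0.75 = 5.623413
Ea = 1/(1 + 5.623413) = 1/6.623413 = 0.1510

0.1510


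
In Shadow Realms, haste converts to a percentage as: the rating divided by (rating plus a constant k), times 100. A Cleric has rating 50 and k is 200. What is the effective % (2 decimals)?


effective% = rating / (rating + k) * 100
= 50 / (50 + 200) * 100
= 50 / 250 * 100
= 0.2 * 100
= 20.00%

20.00%


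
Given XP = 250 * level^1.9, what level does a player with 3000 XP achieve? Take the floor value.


XP = 250 * level^1.9, so level = (XP / 250)^(1/1.9)
= (3000 / 250)^(1/1.9)
= 12.0^0.5263
= 3.6982
Floor: level = 3

level 3


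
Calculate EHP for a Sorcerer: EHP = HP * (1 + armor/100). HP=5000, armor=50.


EHP = 5000 * (1 + 50/100)
= 5000 * (1 + 0.5)
= 5000 * 1.5
= 7500.0

7500.0 EHP


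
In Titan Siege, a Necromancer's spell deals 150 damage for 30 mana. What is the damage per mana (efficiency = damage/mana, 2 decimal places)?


Efficiency = damage / mana
= 150 / 30
= 5.00

5.00 dmg/mana


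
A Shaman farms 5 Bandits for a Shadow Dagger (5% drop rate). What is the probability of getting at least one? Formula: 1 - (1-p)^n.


P(at least one) = 1 - P(none) = 1 - (1-p)^n
p = 5/100 = 0.05
1 - p = 0.95
(1 - p)^5 = 0.95^5 = 0.773781
P(at least one) = 1 - 0.773781 = 0.2262

0.2262


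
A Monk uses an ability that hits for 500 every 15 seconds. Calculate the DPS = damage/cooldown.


DPS = damage / cooldown
= 500 / 15
= 33.33

33.33 DPS


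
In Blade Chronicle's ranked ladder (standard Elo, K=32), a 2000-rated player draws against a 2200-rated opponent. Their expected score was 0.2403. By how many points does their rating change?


Elo update: delta = K * (S - Ea), where S = 0.5 (draws)
S - Ea = 0.5 - 0.2403 = 0.2597
Rating change = 32 * 0.2597
= 8.31

8.31 rating points


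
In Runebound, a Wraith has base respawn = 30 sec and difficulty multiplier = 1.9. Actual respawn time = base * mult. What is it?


Respawn time = base * multiplier
= 30 * 1.9
= 57.0 seconds

57.0 seconds


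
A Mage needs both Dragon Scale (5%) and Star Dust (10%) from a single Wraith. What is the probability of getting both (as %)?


For independent events, P(both) = P(A) * P(B)
= 5% * 10%
= 50 / 100 %
= 0.5%

0.5%


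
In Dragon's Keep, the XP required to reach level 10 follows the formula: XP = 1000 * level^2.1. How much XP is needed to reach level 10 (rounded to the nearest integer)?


XP = 1000 * level^2.1
Substitute level = 10:
XP = 1000 * 10^2.1
= 1000 * 125.8925
= 125893

125893 XP


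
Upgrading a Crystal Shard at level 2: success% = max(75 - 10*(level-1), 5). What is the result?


raw_rate = 75 - 10 * (2 - 1)
= 75 - 10 * 1
= 75 - 10
= 65
Apply floor: max(65, 5) = 65%

65%


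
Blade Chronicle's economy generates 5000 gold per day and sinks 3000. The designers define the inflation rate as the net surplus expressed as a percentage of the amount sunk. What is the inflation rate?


Net gold = 5000 - 3000 = 2000
Inflation rate = net / sunk * 100 = 2000 / 3000 * 100
= 0.666667 * 100
= 66.67%

66.67%


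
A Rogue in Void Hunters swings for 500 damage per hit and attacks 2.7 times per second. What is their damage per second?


DPS = damage * attack_speed
= 500 * 2.7
= 1350.0

1350.0 DPS


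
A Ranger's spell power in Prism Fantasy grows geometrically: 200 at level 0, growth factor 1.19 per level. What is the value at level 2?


value = base * growth^level
= 200 * 1.19^2
= 200 * 1.4161
= 283.22

283.22 spell power


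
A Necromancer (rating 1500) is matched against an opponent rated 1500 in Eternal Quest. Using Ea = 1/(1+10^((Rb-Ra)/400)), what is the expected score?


Elo expected score: Ea = 1/(1 + 10^((Rb-Ra)/400))
Rb - Ra = 1500 - 1500 = 0
(Rb-Ra)/400 = 0/400 = 0.0
10^0.0 = 1.0
Ea = 1/(1 + 1.0) = 1/2.0 = 0.5000

0.5000


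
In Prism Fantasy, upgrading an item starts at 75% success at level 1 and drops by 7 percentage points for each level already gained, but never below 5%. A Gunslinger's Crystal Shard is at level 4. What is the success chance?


raw_rate = 75 - 7 * (4 - 1)
= 75 - 7 * 3
= 75 - 21
= 54
Apply floor: max(54, 5) = 54%

54%


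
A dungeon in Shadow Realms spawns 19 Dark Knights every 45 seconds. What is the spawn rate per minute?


Spawns per minute = count * (60 / interval)
= 19 * (60 / 45)
= 19 * 1.3333
= 25.33

25.33 per minute


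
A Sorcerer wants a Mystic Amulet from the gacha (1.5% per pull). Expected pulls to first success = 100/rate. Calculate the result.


Expected pulls for a geometric distribution = 1/p = 100 / rate%
= 100 / 1.5
= 66.67

66.67 pulls


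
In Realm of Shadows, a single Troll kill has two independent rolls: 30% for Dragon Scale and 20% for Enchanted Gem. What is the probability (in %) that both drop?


For independent events, P(both) = P(A) * P(B)
= 30% * 20%
= 600 / 100 %
= 6.0%

6.0%


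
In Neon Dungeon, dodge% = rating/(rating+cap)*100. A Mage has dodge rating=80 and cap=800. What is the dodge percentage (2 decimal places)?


dodge% = 80 / (80 + 800) * 100
= 80 / 880 * 100
= 0.090909 * 100
= 9.09%

9.09%


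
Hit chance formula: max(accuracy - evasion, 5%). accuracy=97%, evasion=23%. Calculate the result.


accuracy - evasion = 97 - 23 = 74
Apply floor: max(74, 5) = 74
Hit chance = 74%

74%


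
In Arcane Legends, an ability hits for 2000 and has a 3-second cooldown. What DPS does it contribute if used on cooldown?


DPS = damage / cooldown
= 2000 / 3
= 666.67

666.67 DPS


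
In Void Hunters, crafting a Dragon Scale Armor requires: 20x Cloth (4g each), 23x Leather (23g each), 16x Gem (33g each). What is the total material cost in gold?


Cost breakdown:
  Cloth: 20 * 4 = 80
  Leather: 23 * 23 = 529
  Gem: 16 * 33 = 528
Total = 80 + 529 + 528 = 1137

1137 gold


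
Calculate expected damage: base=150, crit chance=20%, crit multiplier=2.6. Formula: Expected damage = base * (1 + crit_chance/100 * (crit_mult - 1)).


E[dmg] = base * (1 + crit_chance * (crit_mult - 1))
cc as decimal = 20/100 = 0.2
cm - 1 = 2.6 - 1 = 1.6
Bonus factor = 0.2 * 1.6 = 0.32
Total multiplier = 1 + 0.32 = 1.32
Expected damage = 150 * 1.32 = 198.00

198.00 damage


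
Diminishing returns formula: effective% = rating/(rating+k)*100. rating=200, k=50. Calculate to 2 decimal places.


effective% = rating / (rating + k) * 100
= 200 / (200 + 50) * 100
= 200 / 250 * 100
= 0.8 * 100
= 80.00%

80.00%


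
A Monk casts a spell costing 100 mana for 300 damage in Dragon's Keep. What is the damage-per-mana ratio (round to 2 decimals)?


Efficiency = damage / mana
= 300 / 100
= 3.00

3.00 dmg/mana


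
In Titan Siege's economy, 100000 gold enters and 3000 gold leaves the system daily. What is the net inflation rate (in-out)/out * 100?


Net gold = 100000 - 3000 = 97000
Inflation rate = net / sunk * 100 = 97000 / 3000 * 100
= 32.333333 * 100
= 3233.33%

3233.33%


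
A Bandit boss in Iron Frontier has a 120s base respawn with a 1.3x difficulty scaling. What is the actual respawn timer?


Respawn time = base * multiplier
= 120 * 1.3
= 156.0 seconds

156.0 seconds


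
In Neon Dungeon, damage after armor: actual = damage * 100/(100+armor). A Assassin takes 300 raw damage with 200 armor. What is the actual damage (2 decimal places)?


actual = 300 * 100 / (100 + 200)
= 300 * 100 / 300
= 30000 / 300
= 100.00

100.00 damage


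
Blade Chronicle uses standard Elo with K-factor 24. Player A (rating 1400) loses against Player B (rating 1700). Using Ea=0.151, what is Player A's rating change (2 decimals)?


Elo update: delta = K * (S - Ea), where S = 0 (loses)
S - Ea = 0 - 0.151 = -0.151
Rating change = 24 * -0.151
= -3.62

-3.62 rating points


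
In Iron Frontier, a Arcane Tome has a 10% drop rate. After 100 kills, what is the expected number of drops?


Expected drops = kills * (drop_rate / 100)
= 100 * (10 / 100)
= 100 * 0.1
= 10.0

10.0 drops


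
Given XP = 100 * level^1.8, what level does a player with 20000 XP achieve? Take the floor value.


XP = 100 * level^1.8, so level = (XP / 100)^(1/1.8)
= (20000 / 100)^(1/1.8)
= 200.0^0.5556
= 18.9824
Floor: level = 18

level 18


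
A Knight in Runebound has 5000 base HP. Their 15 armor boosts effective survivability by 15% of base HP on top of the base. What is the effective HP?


EHP = 5000 * (1 + 15/100)
= 5000 * (1 + 0.15)
= 5000 * 1.15
= 5750.0

5750.0 EHP


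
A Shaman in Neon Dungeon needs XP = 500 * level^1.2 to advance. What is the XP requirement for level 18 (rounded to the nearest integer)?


XP = 500 * level^1.2
Substitute level = 18:
XP = 500 * 18^1.2
= 500 * 32.0868
= 16043

16043 XP


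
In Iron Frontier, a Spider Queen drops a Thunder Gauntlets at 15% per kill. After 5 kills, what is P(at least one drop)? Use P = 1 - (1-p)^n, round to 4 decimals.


P(at least one) = 1 - P(none) = 1 - (1-p)^n
p = 15/100 = 0.15
1 - p = 0.85
(1 - p)^5 = 0.85^5 = 0.443705
P(at least one) = 1 - 0.443705 = 0.5563

0.5563


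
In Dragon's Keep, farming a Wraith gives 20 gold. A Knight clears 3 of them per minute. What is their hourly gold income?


Gold per minute = 20 * 3 = 60
Gold per hour = 60 * 60 = 3600

3600 gold/hour


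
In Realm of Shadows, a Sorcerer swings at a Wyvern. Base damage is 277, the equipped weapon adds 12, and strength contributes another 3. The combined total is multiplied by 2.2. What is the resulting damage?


Sum base + weapon + str = 277 + 12 + 3 = 292
Multiply by 2.2:
292 * 2.2 = 642.4

642.4 damage


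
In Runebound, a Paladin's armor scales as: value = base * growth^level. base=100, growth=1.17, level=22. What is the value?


value = base * growth^level
= 100 * 1.17^22
= 100 * 31.629255
= 3162.93

3162.93 armor


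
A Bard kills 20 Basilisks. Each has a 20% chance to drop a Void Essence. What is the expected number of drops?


Expected drops = kills * (drop_rate / 100)
= 20 * (20 / 100)
= 20 * 0.2
= 4.0

4.0 drops


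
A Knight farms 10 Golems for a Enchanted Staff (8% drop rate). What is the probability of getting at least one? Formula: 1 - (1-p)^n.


P(at least one) = 1 - P(none) = 1 - (1-p)^n
p = 8/100 = 0.08
1 - p = 0.92
(1 - p)^10 = 0.92^10 = 0.434388
P(at least one) = 1 - 0.434388 = 0.5656

0.5656


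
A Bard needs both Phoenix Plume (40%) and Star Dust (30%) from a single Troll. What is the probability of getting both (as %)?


For independent events, P(both) = P(A) * P(B)
= 40% * 30%
= 1200 / 100 %
= 12.0%

12.0%


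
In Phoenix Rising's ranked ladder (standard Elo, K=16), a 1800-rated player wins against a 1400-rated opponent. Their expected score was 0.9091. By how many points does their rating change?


Elo update: delta = K * (S - Ea), where S = 1 (wins)
S - Ea = 1 - 0.9091 = 0.0909
Rating change = 16 * 0.0909
= 1.45

1.45 rating points


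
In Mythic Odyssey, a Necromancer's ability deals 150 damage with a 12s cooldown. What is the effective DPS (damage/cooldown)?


DPS = damage / cooldown
= 150 / 12
= 12.50

12.50 DPS


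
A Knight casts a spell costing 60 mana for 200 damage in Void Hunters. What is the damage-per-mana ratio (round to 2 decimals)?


Efficiency = damage / mana
= 200 / 60
= 3.33

3.33 dmg/mana


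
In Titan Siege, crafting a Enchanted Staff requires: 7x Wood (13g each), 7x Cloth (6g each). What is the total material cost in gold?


Cost breakdown:
  Wood: 7 * 13 = 91
  Cloth: 7 * 6 = 42
Total = 91 + 42 = 133

133 gold


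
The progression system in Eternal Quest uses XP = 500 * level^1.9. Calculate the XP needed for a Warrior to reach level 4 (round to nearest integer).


XP = 500 * level^1.9
Substitute level = 4:
XP = 500 * 4^1.9
= 500 * 13.9288
= 6964

6964 XP


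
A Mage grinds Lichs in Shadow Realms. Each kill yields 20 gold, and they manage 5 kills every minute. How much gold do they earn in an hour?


Gold per minute = 20 * 5 = 100
Gold per hour = 100 * 60 = 6000

6000 gold/hour


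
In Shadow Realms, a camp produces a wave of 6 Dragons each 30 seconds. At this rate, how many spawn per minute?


Spawns per minute = count * (60 / interval)
= 6 * (60 / 30)
= 6 * 2.0
= 12.0

12.0 per minute


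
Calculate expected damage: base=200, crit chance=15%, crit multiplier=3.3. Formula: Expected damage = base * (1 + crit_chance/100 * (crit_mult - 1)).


E[dmg] = base * (1 + crit_chance * (crit_mult - 1))
cc as decimal = 15/100 = 0.15
cm - 1 = 3.3 - 1 = 2.3
Bonus factor = 0.15 * 2.3 = 0.345
Total multiplier = 1 + 0.345 = 1.345
Expected damage = 200 * 1.345 = 269.00

269.00 damage


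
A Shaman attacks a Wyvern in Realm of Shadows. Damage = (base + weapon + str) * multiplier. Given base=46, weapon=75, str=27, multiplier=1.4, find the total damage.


Sum base + weapon + str = 46 + 75 + 27 = 148
Multiply by 1.4:
148 * 1.4 = 207.2

207.2 damage


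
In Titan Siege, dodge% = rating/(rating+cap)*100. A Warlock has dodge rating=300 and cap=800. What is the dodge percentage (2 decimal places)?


dodge% = 300 / (300 + 800) * 100
= 300 / 1100 * 100
= 0.272727 * 100
= 27.27%

27.27%


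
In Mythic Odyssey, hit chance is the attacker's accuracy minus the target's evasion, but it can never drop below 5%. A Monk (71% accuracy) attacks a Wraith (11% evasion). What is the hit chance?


accuracy - evasion = 71 - 11 = 60
Apply floor: max(60, 5) = 60
Hit chance = 60%

60%


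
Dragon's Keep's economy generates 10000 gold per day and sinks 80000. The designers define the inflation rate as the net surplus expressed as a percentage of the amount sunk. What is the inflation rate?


Net gold = 10000 - 80000 = -70000
Inflation rate = net / sunk * 100 = -70000 / 80000 * 100
= -0.875 * 100
= -87.50%

-87.50%


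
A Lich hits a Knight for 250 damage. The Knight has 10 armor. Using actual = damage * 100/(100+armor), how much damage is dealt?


actual = 250 * 100 / (100 + 10)
= 250 * 100 / 110
= 25000 / 110
= 227.27

227.27 damage


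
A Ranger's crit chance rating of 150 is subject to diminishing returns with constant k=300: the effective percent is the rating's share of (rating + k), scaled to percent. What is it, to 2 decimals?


effective% = rating / (rating + k) * 100
= 150 / (150 + 300) * 100
= 150 / 450 * 100
= 0.333333 * 100
= 33.33%

33.33%


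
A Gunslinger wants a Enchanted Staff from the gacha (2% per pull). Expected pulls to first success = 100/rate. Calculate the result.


Expected pulls for a geometric distribution = 1/p = 100 / rate%
= 100 / 2
= 50.0

50.0 pulls


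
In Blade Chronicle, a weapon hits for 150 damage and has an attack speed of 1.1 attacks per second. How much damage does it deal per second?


DPS = damage * attack_speed
= 150 * 1.1
= 165.0

165.0 DPS
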